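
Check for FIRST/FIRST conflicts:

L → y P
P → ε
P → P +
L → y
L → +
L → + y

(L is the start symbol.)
FIRST sets of the non-terminals at (or reachable through a nullable prefix from) the front of some alternative:
  FIRST(P) = { '+', ε }

Productions for L:
  L → y P: FIRST = { 'y' }
  L → y: FIRST = { 'y' }
  L → +: FIRST = { '+' }
  L → + y: FIRST = { '+' }
Productions for P:
  P → ε: FIRST = { ε }
  P → P +: FIRST = { '+' }

Conflict for L: L → y P and L → y
  Overlap: { 'y' }
Conflict for L: L → + and L → + y
  Overlap: { '+' }

Answer: Yes. L → y P / L → y on { 'y' }; L → '+' / L → '+' y on { '+' }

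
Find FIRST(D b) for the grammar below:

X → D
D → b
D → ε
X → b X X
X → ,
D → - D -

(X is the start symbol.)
{ '-', 'b' }

FIRST sets of the non-terminals involved (from the grammar, by fixed-point iteration):
  FIRST(D) = { '-', 'b', ε }

To compute FIRST(D b), process the symbols left to right:
Symbol D is a non-terminal. Add FIRST(D) \ {ε} = { '-', 'b' }
D is nullable (ε ∈ FIRST(D)), continue to the next symbol.
Symbol b is a terminal. Add 'b' and stop.
FIRST(D b) = { '-', 'b' }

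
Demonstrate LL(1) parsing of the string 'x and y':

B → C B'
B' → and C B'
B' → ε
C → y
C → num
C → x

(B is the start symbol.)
Stack is shown with the top on the left.

Stack       Input      Action
-----------------------------
B $         x and y $  output B → C B'
C B' $      x and y $  output C → x
x B' $      x and y $  match 'x'
B' $        and y $    output B' → and C B'
and C B' $  and y $    match 'and'
C B' $      y $        output C → y
y B' $      y $        match 'y'
B' $        $          output B' → ε
$           $          accept

The string is accepted.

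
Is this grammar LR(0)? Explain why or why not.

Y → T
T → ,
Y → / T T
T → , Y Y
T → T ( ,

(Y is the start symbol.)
A grammar is LR(0) if no state in the canonical LR(0) collection has:
  - both a shift item (dot before a terminal) and a complete item (shift-reduce conflict), or
  - two or more complete items (reduce-reduce conflict; the accept item [Y' → Y .] counts as a complete item here).

Augment with Y' → Y and build the canonical LR(0) collection (I0 = CLOSURE({[Y' → . Y]}), then GOTO on every symbol after a dot until no new states appear). It has 11 states:
  I0: { [T → . , Y Y], [T → . ,], [T → . T ( ,], [Y → . / T T], [Y → . T], [Y' → . Y] }  — shift
  I1: { [T → , . Y Y], [T → , .], [T → . , Y Y], [T → . ,], [T → . T ( ,], [Y → . / T T], [Y → . T] }  — shift, reduce
  I2: { [T → . , Y Y], [T → . ,], [T → . T ( ,], [Y → / . T T] }  — shift
  I3: { [T → T . ( ,], [Y → T .] }  — shift, reduce
  I4: { [Y' → Y .] }  — accept
  I5: { [T → T ( . ,] }  — shift
  I6: { [T → T ( , .] }  — reduce
  I7: { [T → . , Y Y], [T → . ,], [T → . T ( ,], [T → T . ( ,], [Y → / T . T] }  — shift
  I8: { [T → T . ( ,], [Y → / T T .] }  — shift, reduce
  I9: { [T → , Y . Y], [T → . , Y Y], [T → . ,], [T → . T ( ,], [Y → . / T T], [Y → . T] }  — shift
  I10: { [T → , Y Y .] }  — reduce

Conflict in state I1:
  Shift-reduce conflict between [T → , .] and [T → . ,]
So the grammar is NOT LR(0).

Answer: No. Shift-reduce conflict between [T → , .] and [T → . ,]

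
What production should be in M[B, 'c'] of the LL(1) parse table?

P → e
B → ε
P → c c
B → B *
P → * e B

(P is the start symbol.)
To find M[B, 'c'], we find productions for B where 'c' is in the predict set (PREDICT(N → α) = (FIRST(α) \ {ε}) ∪ (FOLLOW(N) if α ⇒* ε)).

Relevant sets:
  FIRST(B) = { '*', ε }
  FOLLOW(B) = { $, '*' }

B → ε: PREDICT = { $, '*' }
B → B *: PREDICT = { '*' }

M[B, 'c'] is empty (no production applies)

Answer: Empty (error entry)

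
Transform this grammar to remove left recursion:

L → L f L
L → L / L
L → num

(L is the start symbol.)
L → num L'
L' → f L L'
L' → / L L'
L' → ε

L is directly left-recursive. The standard transformation for
  A → A α₁ | ... | A α_m | β₁ | ... | β_n
is
  A  → β₁ A' | ... | β_n A'
  A' → α₁ A' | ... | α_m A' | ε

L → num becomes L → num L'
L → L f L becomes L' → f L L'
L → L / L becomes L' → / L L'
Add L' → ε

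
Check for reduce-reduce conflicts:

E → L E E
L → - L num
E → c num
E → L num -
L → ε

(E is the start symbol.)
No reduce-reduce conflicts

A reduce-reduce conflict occurs when an LR(0) state has two complete items [A → α .] and [B → β .] — both call for a reduction, and with no lookahead the parser cannot choose between them.

Augment with E' → E and build the canonical LR(0) collection (I0 = CLOSURE({[E' → . E]}), then GOTO on every symbol after a dot until no new states appear). It has 12 states:
  I0: { [E → . L E E], [E → . L num -], [E → . c num], [E' → . E], [L → . - L num], [L → .] }  — shift, reduce
  I1: { [L → - . L num], [L → . - L num], [L → .] }  — shift, reduce
  I2: { [E' → E .] }  — accept
  I3: { [E → . L E E], [E → . L num -], [E → . c num], [E → L . E E], [E → L . num -], [L → . - L num], [L → .] }  — shift, reduce
  I4: { [E → c . num] }  — shift
  I5: { [E → c num .] }  — reduce
  I6: { [E → . L E E], [E → . L num -], [E → . c num], [E → L E . E], [L → . - L num], [L → .] }  — shift, reduce
  I7: { [E → L num . -] }  — shift
  I8: { [E → L num - .] }  — reduce
  I9: { [E → L E E .] }  — reduce
  I10: { [L → - L . num] }  — shift
  I11: { [L → - L num .] }  — reduce

No state contains more than one complete item.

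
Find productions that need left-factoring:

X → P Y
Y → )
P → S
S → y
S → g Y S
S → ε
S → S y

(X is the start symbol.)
No, left-factoring is not needed

Left-factoring is needed when two productions for the same non-terminal
share a common prefix on the right-hand side.

Productions for S:
  S → y
  S → g Y S
  S → ε
  S → S y

No common prefixes found.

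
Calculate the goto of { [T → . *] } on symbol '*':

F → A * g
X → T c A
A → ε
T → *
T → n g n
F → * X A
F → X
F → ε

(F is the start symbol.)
{ [T → * .] }

GOTO(I, '*') = CLOSURE({ [A → αX.β] : [A → α.Xβ] ∈ I, X = '*' })

Items with dot before '*', with the dot advanced:
  [T → . *] → [T → * .]
Closure adds nothing (no advanced item has the dot before a non-terminal).

GOTO = { [T → * .] }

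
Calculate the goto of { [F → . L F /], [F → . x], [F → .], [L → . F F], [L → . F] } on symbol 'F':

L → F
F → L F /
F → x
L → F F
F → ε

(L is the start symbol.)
GOTO(I, 'F') = CLOSURE({ [A → αX.β] : [A → α.Xβ] ∈ I, X = 'F' })

Items with dot before 'F', with the dot advanced:
  [L → . F] → [L → F .]
  [L → . F F] → [L → F . F]
Closure of the advanced items:
  [L → F . F] has the dot before F: add [F → . L F /], [F → . x], [F → .]
  [F → . L F /] has the dot before L: add [L → . F], [L → . F F]

GOTO = { [F → . L F /], [F → . x], [F → .], [L → . F F], [L → . F], [L → F . F], [L → F .] }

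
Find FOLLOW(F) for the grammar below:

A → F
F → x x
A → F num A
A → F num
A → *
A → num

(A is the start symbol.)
{ $, 'num' }

To compute FOLLOW(F), find every occurrence of F on a right-hand side N → α F β: add FIRST(β) \ {ε}, and if β is empty or nullable also add FOLLOW(N). Iterate to a fixed point.

In A → F: F is at the end, add FOLLOW(A)
In A → F num A: F is followed by num A, add FIRST(num A) \ {ε} = { 'num' }
In A → F num: F is followed by num, add FIRST(num) \ {ε} = { 'num' }

The FOLLOW sets referred to above (computed the same way, to a fixed point):
  FOLLOW(A) = { $ }

Taking the union: FOLLOW(F) = { $, 'num' }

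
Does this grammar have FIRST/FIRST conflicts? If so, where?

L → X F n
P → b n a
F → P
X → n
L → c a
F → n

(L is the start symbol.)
No FIRST/FIRST conflicts.

A FIRST/FIRST conflict occurs when two productions N → α and N → β for the same non-terminal have FIRST(α) ∩ FIRST(β) ≠ ∅ (with ε ∈ FIRST of a nullable right-hand side, so two nullable alternatives also conflict).

FIRST sets of the non-terminals at (or reachable through a nullable prefix from) the front of some alternative:
  FIRST(X) = { 'n' }
  FIRST(P) = { 'b' }

Productions for L:
  L → X F n: FIRST = { 'n' }
  L → c a: FIRST = { 'c' }
Productions for F:
  F → P: FIRST = { 'b' }
  F → n: FIRST = { 'n' }
P, X have only one production, so no FIRST/FIRST conflict is possible there.

All alternatives of each non-terminal have pairwise disjoint FIRST sets.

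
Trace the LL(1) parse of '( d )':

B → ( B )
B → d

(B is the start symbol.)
Stack is shown with the top on the left.

Stack    Input    Action
------------------------
B $      ( d ) $  output B → ( B )
( B ) $  ( d ) $  match '('
B ) $    d ) $    output B → d
d ) $    d ) $    match 'd'
) $      ) $      match ')'
$        $        accept

The string is accepted.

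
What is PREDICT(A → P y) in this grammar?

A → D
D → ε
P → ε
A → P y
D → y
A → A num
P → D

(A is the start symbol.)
PREDICT(A → P y) = (FIRST(RHS) \ {ε}) ∪ (FOLLOW(A) if ε ∈ FIRST(RHS), i.e. RHS ⇒* ε)
FIRST(P) = { 'y', ε }
FIRST(P y) = { 'y' }
ε ∉ FIRST(P y), so FOLLOW(A) is not added.
PREDICT(A → P y) = { 'y' }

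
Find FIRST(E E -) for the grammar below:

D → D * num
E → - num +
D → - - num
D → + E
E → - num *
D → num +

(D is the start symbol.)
FIRST sets of the non-terminals involved (from the grammar, by fixed-point iteration):
  FIRST(E) = { '-' }

To compute FIRST(E E -), process the symbols left to right:
Symbol E is a non-terminal. Add FIRST(E) \ {ε} = { '-' }
E is not nullable (ε ∉ FIRST(E)), so stop here.
FIRST(E E -) = { '-' }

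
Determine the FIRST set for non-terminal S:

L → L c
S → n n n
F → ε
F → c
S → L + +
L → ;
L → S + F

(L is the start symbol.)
To compute FIRST(S), examine every production with S on the left-hand side, reading each right-hand side left to right until a non-nullable symbol is reached.

FIRST sets of the other non-terminals involved (by the same procedure, iterated to a fixed point):
  FIRST(L) = { ';', 'n' }

From S → n n n:
  - n is a terminal: add 'n' and stop
From S → L + +:
  - L is a non-terminal: add FIRST(L) \ {ε} = { ';', 'n' }
    L is not nullable, so stop

Collecting: FIRST(S) = { ';', 'n' }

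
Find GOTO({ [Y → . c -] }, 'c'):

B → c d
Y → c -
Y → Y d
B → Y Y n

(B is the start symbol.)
{ [Y → c . -] }

GOTO(I, 'c') = CLOSURE({ [A → αX.β] : [A → α.Xβ] ∈ I, X = 'c' })

Items with dot before 'c', with the dot advanced:
  [Y → . c -] → [Y → c . -]
Closure adds nothing (no advanced item has the dot before a non-terminal).

GOTO = { [Y → c . -] }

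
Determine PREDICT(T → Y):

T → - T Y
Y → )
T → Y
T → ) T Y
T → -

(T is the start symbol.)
{ ')' }

PREDICT(T → Y) = (FIRST(RHS) \ {ε}) ∪ (FOLLOW(T) if ε ∈ FIRST(RHS), i.e. RHS ⇒* ε)
FIRST(Y) = { ')' }
FIRST(Y) = { ')' }
ε ∉ FIRST(Y), so FOLLOW(T) is not added.
PREDICT(T → Y) = { ')' }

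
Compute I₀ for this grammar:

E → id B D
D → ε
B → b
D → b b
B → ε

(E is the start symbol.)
{ [E → . id B D], [E' → . E] }

First, augment the grammar with E' → E
I₀ = CLOSURE({ [E' → . E] }):
  [E' → . E] has the dot before E: add [E → . id B D]
No further items can be added.

I₀ = { [E → . id B D], [E' → . E] }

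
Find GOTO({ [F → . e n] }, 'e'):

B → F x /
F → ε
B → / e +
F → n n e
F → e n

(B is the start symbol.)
{ [F → e . n] }

GOTO(I, 'e') = CLOSURE({ [A → αX.β] : [A → α.Xβ] ∈ I, X = 'e' })

Items with dot before 'e', with the dot advanced:
  [F → . e n] → [F → e . n]
Closure adds nothing (no advanced item has the dot before a non-terminal).

GOTO = { [F → e . n] }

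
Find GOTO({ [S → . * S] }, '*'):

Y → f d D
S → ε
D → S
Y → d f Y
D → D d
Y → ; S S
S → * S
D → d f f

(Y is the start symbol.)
GOTO(I, '*') = CLOSURE({ [A → αX.β] : [A → α.Xβ] ∈ I, X = '*' })

Items with dot before '*', with the dot advanced:
  [S → . * S] → [S → * . S]
Closure of the advanced items:
  [S → * . S] has the dot before S: add [S → .], [S → . * S]

GOTO = { [S → * . S], [S → . * S], [S → .] }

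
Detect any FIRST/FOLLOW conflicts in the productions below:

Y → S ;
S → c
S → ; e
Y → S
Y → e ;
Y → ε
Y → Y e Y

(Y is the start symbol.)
Yes. Y → e ';' with FOLLOW(Y) on { 'e' }; Y → Y e Y with FOLLOW(Y) on { 'e' }

Nullable non-terminals: Y.
FIRST sets used below: FIRST(S) = { ';', 'c' }, FIRST(Y) = { ';', 'c', 'e', ε }

Y: nullable alternative(s) Y → ε; FOLLOW(Y) = { $, 'e' }
  Y → S ;: FIRST \ {ε} = { ';', 'c' } — disjoint from FOLLOW(Y)
  Y → S: FIRST \ {ε} = { ';', 'c' } — disjoint from FOLLOW(Y)
  Y → e ;: FIRST \ {ε} = { 'e' } — overlaps FOLLOW(Y) on { 'e' }: CONFLICT
  Y → ε: FIRST \ {ε} = { } — this is the only nullable alternative, skip
  Y → Y e Y: FIRST \ {ε} = { ';', 'c', 'e' } — overlaps FOLLOW(Y) on { 'e' }: CONFLICT

S has no nullable alternative, so no FIRST/FOLLOW check is needed there.

So the grammar has 2 FIRST/FOLLOW conflicts (marked CONFLICT above).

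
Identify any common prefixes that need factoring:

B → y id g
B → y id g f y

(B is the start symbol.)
Left-factoring is needed when two productions for the same non-terminal
share a common prefix on the right-hand side.

Productions for B:
  B → y id g
  B → y id g f y

Found common prefix 'y id g' in productions for B

Answer: Yes, B has productions with common prefix 'y id g'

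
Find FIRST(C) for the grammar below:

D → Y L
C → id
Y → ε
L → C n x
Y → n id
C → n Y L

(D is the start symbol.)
To compute FIRST(C), examine every production with C on the left-hand side, reading each right-hand side left to right until a non-nullable symbol is reached.

From C → id:
  - id is a terminal: add 'id' and stop
From C → n Y L:
  - n is a terminal: add 'n' and stop

Collecting: FIRST(C) = { 'id', 'n' }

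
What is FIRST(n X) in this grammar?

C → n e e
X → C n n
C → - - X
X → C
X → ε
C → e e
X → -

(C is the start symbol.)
{ 'n' }

To compute FIRST(n X), process the symbols left to right:
Symbol n is a terminal. Add 'n' and stop.
FIRST(n X) = { 'n' }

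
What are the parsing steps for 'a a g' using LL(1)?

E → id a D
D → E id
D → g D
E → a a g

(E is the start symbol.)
LL(1) parsing maintains a stack (initially the start symbol over $) and the input. At each step: if the stack top is a terminal, match it against the current input token; if it is a non-terminal N, replace it with the RHS of M[N, lookahead] (the unique production whose predict set contains the lookahead).

Stack is shown with the top on the left.

Stack    Input    Action
------------------------
E $      a a g $  output E → a a g
a a g $  a a g $  match 'a'
a g $    a g $    match 'a'
g $      g $      match 'g'
$        $        accept

The string is accepted.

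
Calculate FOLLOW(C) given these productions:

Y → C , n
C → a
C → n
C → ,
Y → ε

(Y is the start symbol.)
{ ',' }

To compute FOLLOW(C), find every occurrence of C on a right-hand side N → α C β: add FIRST(β) \ {ε}, and if β is empty or nullable also add FOLLOW(N). Iterate to a fixed point.

In Y → C , n: C is followed by ',' n, add FIRST(',' n) \ {ε} = { ',' }

Taking the union: FOLLOW(C) = { ',' }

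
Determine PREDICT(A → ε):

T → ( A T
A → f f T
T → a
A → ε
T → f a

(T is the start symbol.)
PREDICT(A → ε) = (FIRST(RHS) \ {ε}) ∪ (FOLLOW(A) if ε ∈ FIRST(RHS), i.e. RHS ⇒* ε)
The right-hand side is ε (FIRST(ε) = { ε }), so the predict set is FOLLOW(A) = { '(', 'a', 'f' }
PREDICT(A → ε) = { '(', 'a', 'f' }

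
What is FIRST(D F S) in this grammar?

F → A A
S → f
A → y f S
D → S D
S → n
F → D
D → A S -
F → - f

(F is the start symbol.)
FIRST sets of the non-terminals involved (from the grammar, by fixed-point iteration):
  FIRST(D) = { 'f', 'n', 'y' }

To compute FIRST(D F S), process the symbols left to right:
Symbol D is a non-terminal. Add FIRST(D) \ {ε} = { 'f', 'n', 'y' }
D is not nullable (ε ∉ FIRST(D)), so stop here.
FIRST(D F S) = { 'f', 'n', 'y' }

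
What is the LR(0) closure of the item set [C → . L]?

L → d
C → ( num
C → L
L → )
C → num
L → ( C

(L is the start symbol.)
{ [C → . L], [L → . ( C], [L → . )], [L → . d] }

To compute CLOSURE, for each item [A → α.Bβ] where B is a non-terminal, add [B → .γ] for all productions B → γ; repeat for the newly added items until nothing changes.

Start with: [C → . L]
  [C → . L] has the dot before L: add [L → . d], [L → . )], [L → . ( C]
No further items can be added.

CLOSURE = { [C → . L], [L → . ( C], [L → . )], [L → . d] }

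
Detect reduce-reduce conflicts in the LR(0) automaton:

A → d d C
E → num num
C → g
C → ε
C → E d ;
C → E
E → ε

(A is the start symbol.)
A reduce-reduce conflict occurs when an LR(0) state has two complete items [A → α .] and [B → β .] — both call for a reduction, and with no lookahead the parser cannot choose between them.

Augment with A' → A and build the canonical LR(0) collection (I0 = CLOSURE({[A' → . A]}), then GOTO on every symbol after a dot until no new states appear). It has 11 states:
  I0: { [A → . d d C], [A' → . A] }  — shift
  I1: { [A' → A .] }  — accept
  I2: { [A → d . d C] }  — shift
  I3: { [A → d d . C], [C → . E d ;], [C → . E], [C → . g], [C → .], [E → . num num], [E → .] }  — shift, 2 reduces
  I4: { [A → d d C .] }  — reduce
  I5: { [C → E . d ;], [C → E .] }  — shift, reduce
  I6: { [C → g .] }  — reduce
  I7: { [E → num . num] }  — shift
  I8: { [E → num num .] }  — reduce
  I9: { [C → E d . ;] }  — shift
  I10: { [C → E d ; .] }  — reduce

I3 contains complete items [C → .], [E → .] — reduce-reduce conflict.

Answer: Yes — I3: [C → .] vs [E → .]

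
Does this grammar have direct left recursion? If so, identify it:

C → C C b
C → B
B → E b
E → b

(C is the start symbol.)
C → C C b: LEFT RECURSIVE (starts with C)
C → B: starts with B
B → E b: starts with E
E → b: starts with b

The grammar has direct left recursion on: C.

Answer: Yes, C is left-recursive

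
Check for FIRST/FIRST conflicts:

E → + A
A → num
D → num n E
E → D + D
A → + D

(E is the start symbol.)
FIRST sets of the non-terminals at (or reachable through a nullable prefix from) the front of some alternative:
  FIRST(D) = { 'num' }

Productions for E:
  E → + A: FIRST = { '+' }
  E → D + D: FIRST = { 'num' }
Productions for A:
  A → num: FIRST = { 'num' }
  A → + D: FIRST = { '+' }
D has only one production, so no FIRST/FIRST conflict is possible there.

All alternatives of each non-terminal have pairwise disjoint FIRST sets.

Answer: No FIRST/FIRST conflicts.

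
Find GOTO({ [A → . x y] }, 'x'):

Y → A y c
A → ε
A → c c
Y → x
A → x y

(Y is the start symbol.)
{ [A → x . y] }

GOTO(I, 'x') = CLOSURE({ [A → αX.β] : [A → α.Xβ] ∈ I, X = 'x' })

Items with dot before 'x', with the dot advanced:
  [A → . x y] → [A → x . y]
Closure adds nothing (no advanced item has the dot before a non-terminal).

GOTO = { [A → x . y] }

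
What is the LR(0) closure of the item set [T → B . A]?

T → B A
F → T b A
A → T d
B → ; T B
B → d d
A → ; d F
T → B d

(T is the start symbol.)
To compute CLOSURE, for each item [A → α.Bβ] where B is a non-terminal, add [B → .γ] for all productions B → γ; repeat for the newly added items until nothing changes.

Start with: [T → B . A]
  [T → B . A] has the dot before A: add [A → . T d], [A → . ; d F]
  [A → . T d] has the dot before T: add [T → . B A], [T → . B d]
  [T → . B A] has the dot before B: add [B → . ; T B], [B → . d d]
No further items can be added.

CLOSURE = { [A → . ; d F], [A → . T d], [B → . ; T B], [B → . d d], [T → . B A], [T → . B d], [T → B . A] }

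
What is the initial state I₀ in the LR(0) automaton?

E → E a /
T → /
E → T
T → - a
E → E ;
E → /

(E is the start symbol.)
First, augment the grammar with E' → E
I₀ = CLOSURE({ [E' → . E] }):
  [E' → . E] has the dot before E: add [E → . E a /], [E → . T], [E → . E ;], [E → . /]
  [E → . T] has the dot before T: add [T → . /], [T → . - a]
No further items can be added.

I₀ = { [E → . /], [E → . E ;], [E → . E a /], [E → . T], [E' → . E], [T → . - a], [T → . /] }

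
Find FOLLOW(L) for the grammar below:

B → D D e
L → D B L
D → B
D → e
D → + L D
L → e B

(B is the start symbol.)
{ '+', 'e' }

To compute FOLLOW(L), find every occurrence of L on a right-hand side N → α L β: add FIRST(β) \ {ε}, and if β is empty or nullable also add FOLLOW(N). Iterate to a fixed point.

In L → D B L: L is at the end; this adds FOLLOW(L) to itself — nothing new
In D → + L D: L is followed by D, add FIRST(D) \ {ε} = { '+', 'e' }

Taking the union: FOLLOW(L) = { '+', 'e' }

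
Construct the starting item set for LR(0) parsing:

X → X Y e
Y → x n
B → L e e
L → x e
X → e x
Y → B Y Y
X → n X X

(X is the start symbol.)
First, augment the grammar with X' → X
I₀ = CLOSURE({ [X' → . X] }):
  [X' → . X] has the dot before X: add [X → . X Y e], [X → . e x], [X → . n X X]
No further items can be added.

I₀ = { [X → . X Y e], [X → . e x], [X → . n X X], [X' → . X] }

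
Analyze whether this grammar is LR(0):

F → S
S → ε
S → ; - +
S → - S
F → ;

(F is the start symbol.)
No. Shift-reduce conflict between [S → .] and [F → . ;]

Augment with F' → F and build the canonical LR(0) collection (I0 = CLOSURE({[F' → . F]}), then GOTO on every symbol after a dot until no new states appear). It has 9 states:
  I0: { [F → . ;], [F → . S], [F' → . F], [S → . - S], [S → . ; - +], [S → .] }  — shift, reduce
  I1: { [S → - . S], [S → . - S], [S → . ; - +], [S → .] }  — shift, reduce
  I2: { [F → ; .], [S → ; . - +] }  — shift, reduce
  I3: { [F' → F .] }  — accept
  I4: { [F → S .] }  — reduce
  I5: { [S → ; - . +] }  — shift
  I6: { [S → ; - + .] }  — reduce
  I7: { [S → ; . - +] }  — shift
  I8: { [S → - S .] }  — reduce

Conflict in state I0:
  Shift-reduce conflict between [S → .] and [F → . ;]
So the grammar is NOT LR(0).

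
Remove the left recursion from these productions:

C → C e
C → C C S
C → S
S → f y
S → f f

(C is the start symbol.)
C is directly left-recursive. The standard transformation for
  A → A α₁ | ... | A α_m | β₁ | ... | β_n
is
  A  → β₁ A' | ... | β_n A'
  A' → α₁ A' | ... | α_m A' | ε

C → S becomes C → S C'
C → C e becomes C' → e C'
C → C C S becomes C' → C S C'
Add C' → ε

Productions for other non-terminals are unchanged:
  S → f y
  S → f f

Resulting grammar:
C → S C'
C' → e C'
C' → C S C'
C' → ε
S → f y
S → f f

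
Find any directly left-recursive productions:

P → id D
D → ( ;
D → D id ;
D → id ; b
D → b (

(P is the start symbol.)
Yes, D is left-recursive

P → id D: starts with id
D → ( ;: starts with '('
D → D id ;: LEFT RECURSIVE (starts with D)
D → id ; b: starts with id
D → b (: starts with b

The grammar has direct left recursion on: D.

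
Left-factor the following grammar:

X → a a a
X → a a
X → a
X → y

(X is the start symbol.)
Left-factoring transforms A → αβ₁ | αβ₂ into A → αA' and A' → β₁ | β₂
(α is the longest common prefix among the alternatives). Repeat until
no nonterminal has two alternatives with a common prefix.

Round 1: X has alternatives sharing prefix 'a'. Introduce X': X → a X'
  Add: X' → a a
  Add: X' → a
  Add: X' → ε

Round 2: X' has alternatives sharing prefix 'a'. Introduce X'': X' → a X''
  Add: X'' → a
  Add: X'' → ε

No remaining common prefixes — done.

Resulting grammar:
X → a X'
X' → a X''
X'' → a
X'' → ε
X' → ε
X → y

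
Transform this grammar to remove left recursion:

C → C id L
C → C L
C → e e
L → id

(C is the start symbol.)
C → e e C'
C' → id L C'
C' → L C'
C' → ε
L → id

C is directly left-recursive. The standard transformation for
  A → A α₁ | ... | A α_m | β₁ | ... | β_n
is
  A  → β₁ A' | ... | β_n A'
  A' → α₁ A' | ... | α_m A' | ε

C → e e becomes C → e e C'
C → C id L becomes C' → id L C'
C → C L becomes C' → L C'
Add C' → ε

Productions for other non-terminals are unchanged:
  L → id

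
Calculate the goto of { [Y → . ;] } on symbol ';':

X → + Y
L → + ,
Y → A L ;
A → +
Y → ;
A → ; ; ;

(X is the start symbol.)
{ [Y → ; .] }

GOTO(I, ';') = CLOSURE({ [A → αX.β] : [A → α.Xβ] ∈ I, X = ';' })

Items with dot before ';', with the dot advanced:
  [Y → . ;] → [Y → ; .]
Closure adds nothing (no advanced item has the dot before a non-terminal).

GOTO = { [Y → ; .] }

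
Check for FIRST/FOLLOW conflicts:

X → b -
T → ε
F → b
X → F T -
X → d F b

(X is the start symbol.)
No FIRST/FOLLOW conflicts.

A FIRST/FOLLOW conflict occurs when a non-terminal N has a nullable alternative N → β (β ⇒* ε) and another alternative N → α with FIRST(α) ∩ FOLLOW(N) ≠ ∅: on such a lookahead the parser cannot decide between expanding α and letting N vanish via β.

Nullable non-terminals: T.
T has a nullable alternative but only one production, so nothing to check.

F, X have no nullable alternative, so no FIRST/FOLLOW check is needed there.

No FIRST/FOLLOW conflicts found.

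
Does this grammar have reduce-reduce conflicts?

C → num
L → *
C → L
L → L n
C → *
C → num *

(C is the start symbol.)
Yes — I1: [C → * .] vs [L → * .]

A reduce-reduce conflict occurs when an LR(0) state has two complete items [A → α .] and [B → β .] — both call for a reduction, and with no lookahead the parser cannot choose between them.

Augment with C' → C and build the canonical LR(0) collection (I0 = CLOSURE({[C' → . C]}), then GOTO on every symbol after a dot until no new states appear). It has 7 states:
  I0: { [C → . *], [C → . L], [C → . num *], [C → . num], [C' → . C], [L → . *], [L → . L n] }  — shift
  I1: { [C → * .], [L → * .] }  — 2 reduces
  I2: { [C' → C .] }  — accept
  I3: { [C → L .], [L → L . n] }  — shift, reduce
  I4: { [C → num . *], [C → num .] }  — shift, reduce
  I5: { [C → num * .] }  — reduce
  I6: { [L → L n .] }  — reduce

I1 contains complete items [C → * .], [L → * .] — reduce-reduce conflict.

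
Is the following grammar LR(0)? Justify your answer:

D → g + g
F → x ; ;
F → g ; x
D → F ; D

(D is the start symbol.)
Yes, the grammar is LR(0)

A grammar is LR(0) if no state in the canonical LR(0) collection has:
  - both a shift item (dot before a terminal) and a complete item (shift-reduce conflict), or
  - two or more complete items (reduce-reduce conflict; the accept item [D' → D .] counts as a complete item here).

Augment with D' → D and build the canonical LR(0) collection (I0 = CLOSURE({[D' → . D]}), then GOTO on every symbol after a dot until no new states appear). It has 13 states:
  I0: { [D → . F ; D], [D → . g + g], [D' → . D], [F → . g ; x], [F → . x ; ;] }  — shift
  I1: { [D' → D .] }  — accept
  I2: { [D → F . ; D] }  — shift
  I3: { [D → g . + g], [F → g . ; x] }  — shift
  I4: { [F → x . ; ;] }  — shift
  I5: { [F → x ; . ;] }  — shift
  I6: { [F → x ; ; .] }  — reduce
  I7: { [D → g + . g] }  — shift
  I8: { [F → g ; . x] }  — shift
  I9: { [F → g ; x .] }  — reduce
  I10: { [D → g + g .] }  — reduce
  I11: { [D → . F ; D], [D → . g + g], [D → F ; . D], [F → . g ; x], [F → . x ; ;] }  — shift
  I12: { [D → F ; D .] }  — reduce

Every state is either a pure shift/goto state or contains exactly one complete item and nothing to shift — no conflicts. The grammar is LR(0).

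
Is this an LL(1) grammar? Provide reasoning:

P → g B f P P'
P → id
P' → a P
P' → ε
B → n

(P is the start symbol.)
No. Predict set conflict for P': { 'a' }

A grammar is LL(1) if for each non-terminal N with multiple productions, the predict sets of those productions are pairwise disjoint, where PREDICT(N → α) = (FIRST(α) \ {ε}) ∪ (FOLLOW(N) if α ⇒* ε).

Relevant sets:
  FOLLOW(P') = { $, 'a' }

For P:
  PREDICT(P → g B f P P') = { 'g' }
  PREDICT(P → id) = { 'id' }
For P':
  PREDICT(P' → a P) = { 'a' }
  PREDICT(P' → ε) = { $, 'a' }
B has a single production, so nothing to check there.

Conflict found: Predict set conflict for P': { 'a' }
The grammar is NOT LL(1).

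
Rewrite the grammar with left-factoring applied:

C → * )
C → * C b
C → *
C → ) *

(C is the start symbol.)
C → * C'
C' → )
C' → C b
C' → ε
C → ) *

Left-factoring transforms A → αβ₁ | αβ₂ into A → αA' and A' → β₁ | β₂
(α is the longest common prefix among the alternatives). Repeat until
no nonterminal has two alternatives with a common prefix.

Round 1: C has alternatives sharing prefix '*'. Introduce C': C → * C'
  Add: C' → )
  Add: C' → C b
  Add: C' → ε

No remaining common prefixes — done.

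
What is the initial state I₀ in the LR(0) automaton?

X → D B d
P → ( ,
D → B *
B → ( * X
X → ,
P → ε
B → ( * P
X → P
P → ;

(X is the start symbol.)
{ [B → . ( * P], [B → . ( * X], [D → . B *], [P → . ( ,], [P → . ;], [P → .], [X → . ,], [X → . D B d], [X → . P], [X' → . X] }

First, augment the grammar with X' → X
I₀ = CLOSURE({ [X' → . X] }):
  [X' → . X] has the dot before X: add [X → . D B d], [X → . ,], [X → . P]
  [X → . D B d] has the dot before D: add [D → . B *]
  [X → . P] has the dot before P: add [P → . ( ,], [P → .], [P → . ;]
  [D → . B *] has the dot before B: add [B → . ( * X], [B → . ( * P]
No further items can be added.

I₀ = { [B → . ( * P], [B → . ( * X], [D → . B *], [P → . ( ,], [P → . ;], [P → .], [X → . ,], [X → . D B d], [X → . P], [X' → . X] }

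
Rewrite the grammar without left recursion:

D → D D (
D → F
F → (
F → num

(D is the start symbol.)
D is directly left-recursive. The standard transformation for
  A → A α₁ | ... | A α_m | β₁ | ... | β_n
is
  A  → β₁ A' | ... | β_n A'
  A' → α₁ A' | ... | α_m A' | ε

D → F becomes D → F D'
D → D D ( becomes D' → D ( D'
Add D' → ε

Productions for other non-terminals are unchanged:
  F → (
  F → num

Resulting grammar:
D → F D'
D' → D ( D'
D' → ε
F → (
F → num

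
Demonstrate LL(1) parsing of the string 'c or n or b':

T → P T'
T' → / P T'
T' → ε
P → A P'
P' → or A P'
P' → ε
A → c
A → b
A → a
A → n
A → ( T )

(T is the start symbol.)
LL(1) parsing maintains a stack (initially the start symbol over $) and the input. At each step: if the stack top is a terminal, match it against the current input token; if it is a non-terminal N, replace it with the RHS of M[N, lookahead] (the unique production whose predict set contains the lookahead).

Stack is shown with the top on the left.

Stack         Input          Action
-----------------------------------
T $           c or n or b $  output T → P T'
P T' $        c or n or b $  output P → A P'
A P' T' $     c or n or b $  output A → c
c P' T' $     c or n or b $  match 'c'
P' T' $       or n or b $    output P' → or A P'
or A P' T' $  or n or b $    match 'or'
A P' T' $     n or b $       output A → n
n P' T' $     n or b $       match 'n'
P' T' $       or b $         output P' → or A P'
or A P' T' $  or b $         match 'or'
A P' T' $     b $            output A → b
b P' T' $     b $            match 'b'
P' T' $       $              output P' → ε
T' $          $              output T' → ε
$             $              accept

The string is accepted.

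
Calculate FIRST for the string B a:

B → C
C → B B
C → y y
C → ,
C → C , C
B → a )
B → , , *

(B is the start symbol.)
FIRST sets of the non-terminals involved (from the grammar, by fixed-point iteration):
  FIRST(B) = { ',', 'a', 'y' }

To compute FIRST(B a), process the symbols left to right:
Symbol B is a non-terminal. Add FIRST(B) \ {ε} = { ',', 'a', 'y' }
B is not nullable (ε ∉ FIRST(B)), so stop here.
FIRST(B a) = { ',', 'a', 'y' }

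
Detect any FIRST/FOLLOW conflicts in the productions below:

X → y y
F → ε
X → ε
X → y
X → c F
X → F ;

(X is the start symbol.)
No FIRST/FOLLOW conflicts.

Nullable non-terminals: F, X.
FIRST sets used below: FIRST(F) = { ε }
F has a nullable alternative but only one production, so nothing to check.

X: nullable alternative(s) X → ε; FOLLOW(X) = { $ }
  X → y y: FIRST \ {ε} = { 'y' } — disjoint from FOLLOW(X)
  X → ε: FIRST \ {ε} = { } — this is the only nullable alternative, skip
  X → y: FIRST \ {ε} = { 'y' } — disjoint from FOLLOW(X)
  X → c F: FIRST \ {ε} = { 'c' } — disjoint from FOLLOW(X)
  X → F ;: FIRST \ {ε} = { ';' } — disjoint from FOLLOW(X)

No FIRST/FOLLOW conflicts found.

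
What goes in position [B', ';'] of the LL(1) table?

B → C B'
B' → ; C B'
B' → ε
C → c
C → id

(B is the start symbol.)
B' → ; C B'

To find M[B', ';'], we find productions for B' where ';' is in the predict set (PREDICT(N → α) = (FIRST(α) \ {ε}) ∪ (FOLLOW(N) if α ⇒* ε)).

Relevant sets:
  FOLLOW(B') = { $ }

B' → ; C B': PREDICT = { ';' }
  ';' is in predict set, so this production goes in M[B', ';']
B' → ε: PREDICT = { $ }

M[B', ';'] = B' → ; C B'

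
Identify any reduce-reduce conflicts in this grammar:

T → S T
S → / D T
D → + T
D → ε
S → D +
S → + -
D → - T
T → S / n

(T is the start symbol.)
Yes — I16: [D → .] vs [S → + - .]

A reduce-reduce conflict occurs when an LR(0) state has two complete items [A → α .] and [B → β .] — both call for a reduction, and with no lookahead the parser cannot choose between them.

Augment with T' → T and build the canonical LR(0) collection (I0 = CLOSURE({[T' → . T]}), then GOTO on every symbol after a dot until no new states appear). It has 17 states:
  I0: { [D → . + T], [D → . - T], [D → .], [S → . + -], [S → . / D T], [S → . D +], [T → . S / n], [T → . S T], [T' → . T] }  — shift, reduce
  I1: { [D → + . T], [D → . + T], [D → . - T], [D → .], [S → + . -], [S → . + -], [S → . / D T], [S → . D +], [T → . S / n], [T → . S T] }  — shift, reduce
  I2: { [D → - . T], [D → . + T], [D → . - T], [D → .], [S → . + -], [S → . / D T], [S → . D +], [T → . S / n], [T → . S T] }  — shift, reduce
  I3: { [D → . + T], [D → . - T], [D → .], [S → / . D T] }  — shift, reduce
  I4: { [S → D . +] }  — shift
  I5: { [D → . + T], [D → . - T], [D → .], [S → . + -], [S → . / D T], [S → . D +], [T → . S / n], [T → . S T], [T → S . / n], [T → S . T] }  — shift, reduce
  I6: { [T' → T .] }  — accept
  I7: { [D → . + T], [D → . - T], [D → .], [S → / . D T], [T → S / . n] }  — shift, reduce
  I8: { [T → S T .] }  — reduce
  I9: { [D → + . T], [D → . + T], [D → . - T], [D → .], [S → . + -], [S → . / D T], [S → . D +], [T → . S / n], [T → . S T] }  — shift, reduce
  I10: { [D → . + T], [D → . - T], [D → .], [S → . + -], [S → . / D T], [S → . D +], [S → / D . T], [T → . S / n], [T → . S T] }  — shift, reduce
  I11: { [T → S / n .] }  — reduce
  I12: { [S → / D T .] }  — reduce
  I13: { [D → + T .] }  — reduce
  I14: { [S → D + .] }  — reduce
  I15: { [D → - T .] }  — reduce
  I16: { [D → - . T], [D → . + T], [D → . - T], [D → .], [S → + - .], [S → . + -], [S → . / D T], [S → . D +], [T → . S / n], [T → . S T] }  — shift, 2 reduces

I16 contains complete items [D → .], [S → + - .] — reduce-reduce conflict.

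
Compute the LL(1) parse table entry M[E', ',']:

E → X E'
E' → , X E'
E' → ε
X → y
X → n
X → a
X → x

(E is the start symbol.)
E' → , X E'

To find M[E', ','], we find productions for E' where ',' is in the predict set (PREDICT(N → α) = (FIRST(α) \ {ε}) ∪ (FOLLOW(N) if α ⇒* ε)).

Relevant sets:
  FOLLOW(E') = { $ }

E' → , X E': PREDICT = { ',' }
  ',' is in predict set, so this production goes in M[E', ',']
E' → ε: PREDICT = { $ }

M[E', ','] = E' → , X E'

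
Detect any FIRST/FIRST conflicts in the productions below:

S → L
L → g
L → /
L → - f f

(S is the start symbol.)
No FIRST/FIRST conflicts.

A FIRST/FIRST conflict occurs when two productions N → α and N → β for the same non-terminal have FIRST(α) ∩ FIRST(β) ≠ ∅ (with ε ∈ FIRST of a nullable right-hand side, so two nullable alternatives also conflict).

Productions for L:
  L → g: FIRST = { 'g' }
  L → /: FIRST = { '/' }
  L → - f f: FIRST = { '-' }
S has only one production, so no FIRST/FIRST conflict is possible there.

All alternatives of each non-terminal have pairwise disjoint FIRST sets.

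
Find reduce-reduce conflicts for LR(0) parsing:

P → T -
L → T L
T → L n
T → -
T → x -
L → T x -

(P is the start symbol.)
Yes — I7: [P → T - .] vs [T → - .]; I11: [L → T x - .] vs [T → x - .]

A reduce-reduce conflict occurs when an LR(0) state has two complete items [A → α .] and [B → β .] — both call for a reduction, and with no lookahead the parser cannot choose between them.

Augment with P' → P and build the canonical LR(0) collection (I0 = CLOSURE({[P' → . P]}), then GOTO on every symbol after a dot until no new states appear). It has 13 states:
  I0: { [L → . T L], [L → . T x -], [P → . T -], [P' → . P], [T → . -], [T → . L n], [T → . x -] }  — shift
  I1: { [T → - .] }  — reduce
  I2: { [T → L . n] }  — shift
  I3: { [P' → P .] }  — accept
  I4: { [L → . T L], [L → . T x -], [L → T . L], [L → T . x -], [P → T . -], [T → . -], [T → . L n], [T → . x -] }  — shift
  I5: { [T → x . -] }  — shift
  I6: { [T → x - .] }  — reduce
  I7: { [P → T - .], [T → - .] }  — 2 reduces
  I8: { [L → T L .], [T → L . n] }  — shift, reduce
  I9: { [L → . T L], [L → . T x -], [L → T . L], [L → T . x -], [T → . -], [T → . L n], [T → . x -] }  — shift
  I10: { [L → T x . -], [T → x . -] }  — shift
  I11: { [L → T x - .], [T → x - .] }  — 2 reduces
  I12: { [T → L n .] }  — reduce

I7 contains complete items [P → T - .], [T → - .] — reduce-reduce conflict.
I11 contains complete items [L → T x - .], [T → x - .] — reduce-reduce conflict.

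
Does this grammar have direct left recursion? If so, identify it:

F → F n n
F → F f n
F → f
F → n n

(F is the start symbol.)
F → F n n: LEFT RECURSIVE (starts with F)
F → F f n: LEFT RECURSIVE (starts with F)
F → f: starts with f
F → n n: starts with n

The grammar has direct left recursion on: F.

Answer: Yes, F is left-recursive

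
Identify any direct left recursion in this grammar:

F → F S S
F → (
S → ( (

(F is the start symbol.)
Yes, F is left-recursive

Direct left recursion occurs when N → N α for some non-terminal N (the right-hand side begins with the left-hand side itself).

F → F S S: LEFT RECURSIVE (starts with F)
F → (: starts with '('
S → ( (: starts with '('

The grammar has direct left recursion on: F.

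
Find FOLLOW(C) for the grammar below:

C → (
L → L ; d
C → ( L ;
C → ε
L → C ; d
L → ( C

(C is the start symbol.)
C is the start symbol, so $ ∈ FOLLOW(C).
In L → C ; d: C is followed by ';' d, add FIRST(';' d) \ {ε} = { ';' }
In L → ( C: C is at the end, add FOLLOW(L)

The FOLLOW sets referred to above (computed the same way, to a fixed point):
  FOLLOW(L) = { ';' }

Taking the union: FOLLOW(C) = { $, ';' }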